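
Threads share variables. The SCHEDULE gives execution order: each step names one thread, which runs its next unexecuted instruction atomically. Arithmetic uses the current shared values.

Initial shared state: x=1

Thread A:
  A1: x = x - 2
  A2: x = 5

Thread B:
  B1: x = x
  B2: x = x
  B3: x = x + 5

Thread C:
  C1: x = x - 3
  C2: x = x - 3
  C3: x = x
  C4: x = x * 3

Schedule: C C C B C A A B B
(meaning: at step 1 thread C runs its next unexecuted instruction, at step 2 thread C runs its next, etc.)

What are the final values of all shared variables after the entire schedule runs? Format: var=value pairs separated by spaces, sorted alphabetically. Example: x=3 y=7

Answer: x=10

Derivation:
Step 1: thread C executes C1 (x = x - 3). Shared: x=-2. PCs: A@0 B@0 C@1
Step 2: thread C executes C2 (x = x - 3). Shared: x=-5. PCs: A@0 B@0 C@2
Step 3: thread C executes C3 (x = x). Shared: x=-5. PCs: A@0 B@0 C@3
Step 4: thread B executes B1 (x = x). Shared: x=-5. PCs: A@0 B@1 C@3
Step 5: thread C executes C4 (x = x * 3). Shared: x=-15. PCs: A@0 B@1 C@4
Step 6: thread A executes A1 (x = x - 2). Shared: x=-17. PCs: A@1 B@1 C@4
Step 7: thread A executes A2 (x = 5). Shared: x=5. PCs: A@2 B@1 C@4
Step 8: thread B executes B2 (x = x). Shared: x=5. PCs: A@2 B@2 C@4
Step 9: thread B executes B3 (x = x + 5). Shared: x=10. PCs: A@2 B@3 C@4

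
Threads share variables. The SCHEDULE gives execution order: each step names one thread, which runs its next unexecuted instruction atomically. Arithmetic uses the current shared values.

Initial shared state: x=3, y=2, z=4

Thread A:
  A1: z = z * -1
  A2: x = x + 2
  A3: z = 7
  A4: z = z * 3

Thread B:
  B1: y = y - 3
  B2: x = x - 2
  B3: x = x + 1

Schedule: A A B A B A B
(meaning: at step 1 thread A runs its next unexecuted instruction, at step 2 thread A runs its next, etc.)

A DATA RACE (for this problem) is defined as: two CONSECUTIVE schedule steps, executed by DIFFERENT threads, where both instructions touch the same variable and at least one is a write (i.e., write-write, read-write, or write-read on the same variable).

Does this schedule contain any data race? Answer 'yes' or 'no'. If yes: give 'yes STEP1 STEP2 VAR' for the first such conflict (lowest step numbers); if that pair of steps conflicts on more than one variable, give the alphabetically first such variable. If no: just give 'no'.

Steps 1,2: same thread (A). No race.
Steps 2,3: A(r=x,w=x) vs B(r=y,w=y). No conflict.
Steps 3,4: B(r=y,w=y) vs A(r=-,w=z). No conflict.
Steps 4,5: A(r=-,w=z) vs B(r=x,w=x). No conflict.
Steps 5,6: B(r=x,w=x) vs A(r=z,w=z). No conflict.
Steps 6,7: A(r=z,w=z) vs B(r=x,w=x). No conflict.

Answer: no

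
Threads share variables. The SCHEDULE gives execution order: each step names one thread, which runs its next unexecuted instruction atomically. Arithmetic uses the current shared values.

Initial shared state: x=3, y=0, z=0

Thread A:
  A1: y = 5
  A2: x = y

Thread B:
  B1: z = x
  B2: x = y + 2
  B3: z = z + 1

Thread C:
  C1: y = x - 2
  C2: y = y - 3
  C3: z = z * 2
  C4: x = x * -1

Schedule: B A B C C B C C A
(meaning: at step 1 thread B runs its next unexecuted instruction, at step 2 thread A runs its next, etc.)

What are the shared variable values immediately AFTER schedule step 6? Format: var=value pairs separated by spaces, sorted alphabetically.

Step 1: thread B executes B1 (z = x). Shared: x=3 y=0 z=3. PCs: A@0 B@1 C@0
Step 2: thread A executes A1 (y = 5). Shared: x=3 y=5 z=3. PCs: A@1 B@1 C@0
Step 3: thread B executes B2 (x = y + 2). Shared: x=7 y=5 z=3. PCs: A@1 B@2 C@0
Step 4: thread C executes C1 (y = x - 2). Shared: x=7 y=5 z=3. PCs: A@1 B@2 C@1
Step 5: thread C executes C2 (y = y - 3). Shared: x=7 y=2 z=3. PCs: A@1 B@2 C@2
Step 6: thread B executes B3 (z = z + 1). Shared: x=7 y=2 z=4. PCs: A@1 B@3 C@2

Answer: x=7 y=2 z=4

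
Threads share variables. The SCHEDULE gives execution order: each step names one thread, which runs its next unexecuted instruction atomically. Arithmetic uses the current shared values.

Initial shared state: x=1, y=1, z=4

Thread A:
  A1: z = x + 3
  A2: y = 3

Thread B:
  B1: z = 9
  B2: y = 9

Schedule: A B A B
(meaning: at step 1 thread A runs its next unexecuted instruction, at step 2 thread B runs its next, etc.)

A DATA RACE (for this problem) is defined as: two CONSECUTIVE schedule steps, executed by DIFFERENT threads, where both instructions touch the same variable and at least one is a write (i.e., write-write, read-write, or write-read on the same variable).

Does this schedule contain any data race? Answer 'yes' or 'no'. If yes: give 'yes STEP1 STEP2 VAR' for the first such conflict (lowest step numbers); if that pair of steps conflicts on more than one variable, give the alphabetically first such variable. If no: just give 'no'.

Steps 1,2: A(z = x + 3) vs B(z = 9). RACE on z (W-W).
Steps 2,3: B(r=-,w=z) vs A(r=-,w=y). No conflict.
Steps 3,4: A(y = 3) vs B(y = 9). RACE on y (W-W).
First conflict at steps 1,2.

Answer: yes 1 2 z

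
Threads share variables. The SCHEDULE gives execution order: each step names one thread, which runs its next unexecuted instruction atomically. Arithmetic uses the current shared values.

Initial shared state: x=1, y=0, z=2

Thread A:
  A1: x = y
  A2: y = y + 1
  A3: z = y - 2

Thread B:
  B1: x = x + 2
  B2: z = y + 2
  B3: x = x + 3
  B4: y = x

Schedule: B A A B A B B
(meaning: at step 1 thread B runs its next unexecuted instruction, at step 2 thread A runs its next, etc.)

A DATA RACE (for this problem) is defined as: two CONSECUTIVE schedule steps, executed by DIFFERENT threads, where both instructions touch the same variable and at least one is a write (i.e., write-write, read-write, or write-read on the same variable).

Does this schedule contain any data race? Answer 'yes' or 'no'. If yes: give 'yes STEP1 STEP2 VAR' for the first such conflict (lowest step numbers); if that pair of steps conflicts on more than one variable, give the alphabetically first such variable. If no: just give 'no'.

Steps 1,2: B(x = x + 2) vs A(x = y). RACE on x (W-W).
Steps 2,3: same thread (A). No race.
Steps 3,4: A(y = y + 1) vs B(z = y + 2). RACE on y (W-R).
Steps 4,5: B(z = y + 2) vs A(z = y - 2). RACE on z (W-W).
Steps 5,6: A(r=y,w=z) vs B(r=x,w=x). No conflict.
Steps 6,7: same thread (B). No race.
First conflict at steps 1,2.

Answer: yes 1 2 x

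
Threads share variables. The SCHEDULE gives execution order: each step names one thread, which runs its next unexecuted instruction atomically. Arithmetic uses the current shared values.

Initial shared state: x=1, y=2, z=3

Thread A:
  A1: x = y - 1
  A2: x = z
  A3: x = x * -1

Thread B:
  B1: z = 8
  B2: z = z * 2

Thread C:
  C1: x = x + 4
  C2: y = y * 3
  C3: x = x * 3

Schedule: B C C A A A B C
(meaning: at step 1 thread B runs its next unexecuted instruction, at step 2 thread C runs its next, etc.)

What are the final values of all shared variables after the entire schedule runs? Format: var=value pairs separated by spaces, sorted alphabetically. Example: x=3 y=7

Step 1: thread B executes B1 (z = 8). Shared: x=1 y=2 z=8. PCs: A@0 B@1 C@0
Step 2: thread C executes C1 (x = x + 4). Shared: x=5 y=2 z=8. PCs: A@0 B@1 C@1
Step 3: thread C executes C2 (y = y * 3). Shared: x=5 y=6 z=8. PCs: A@0 B@1 C@2
Step 4: thread A executes A1 (x = y - 1). Shared: x=5 y=6 z=8. PCs: A@1 B@1 C@2
Step 5: thread A executes A2 (x = z). Shared: x=8 y=6 z=8. PCs: A@2 B@1 C@2
Step 6: thread A executes A3 (x = x * -1). Shared: x=-8 y=6 z=8. PCs: A@3 B@1 C@2
Step 7: thread B executes B2 (z = z * 2). Shared: x=-8 y=6 z=16. PCs: A@3 B@2 C@2
Step 8: thread C executes C3 (x = x * 3). Shared: x=-24 y=6 z=16. PCs: A@3 B@2 C@3

Answer: x=-24 y=6 z=16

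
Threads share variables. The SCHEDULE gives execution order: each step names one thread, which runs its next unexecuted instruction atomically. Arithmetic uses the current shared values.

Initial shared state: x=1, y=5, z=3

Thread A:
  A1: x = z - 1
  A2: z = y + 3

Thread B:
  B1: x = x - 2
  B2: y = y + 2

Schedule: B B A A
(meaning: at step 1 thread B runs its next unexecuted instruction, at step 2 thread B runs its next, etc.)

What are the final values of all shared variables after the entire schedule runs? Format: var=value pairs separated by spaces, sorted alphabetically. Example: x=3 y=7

Step 1: thread B executes B1 (x = x - 2). Shared: x=-1 y=5 z=3. PCs: A@0 B@1
Step 2: thread B executes B2 (y = y + 2). Shared: x=-1 y=7 z=3. PCs: A@0 B@2
Step 3: thread A executes A1 (x = z - 1). Shared: x=2 y=7 z=3. PCs: A@1 B@2
Step 4: thread A executes A2 (z = y + 3). Shared: x=2 y=7 z=10. PCs: A@2 B@2

Answer: x=2 y=7 z=10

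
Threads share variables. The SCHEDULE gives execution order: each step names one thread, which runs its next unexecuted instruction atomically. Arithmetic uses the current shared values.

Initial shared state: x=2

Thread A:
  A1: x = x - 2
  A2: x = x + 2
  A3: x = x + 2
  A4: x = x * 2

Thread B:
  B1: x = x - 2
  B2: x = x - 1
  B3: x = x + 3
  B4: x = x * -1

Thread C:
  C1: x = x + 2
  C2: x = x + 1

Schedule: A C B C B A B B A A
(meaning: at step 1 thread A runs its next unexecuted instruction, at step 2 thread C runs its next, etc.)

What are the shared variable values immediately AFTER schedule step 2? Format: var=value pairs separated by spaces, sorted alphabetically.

Step 1: thread A executes A1 (x = x - 2). Shared: x=0. PCs: A@1 B@0 C@0
Step 2: thread C executes C1 (x = x + 2). Shared: x=2. PCs: A@1 B@0 C@1

Answer: x=2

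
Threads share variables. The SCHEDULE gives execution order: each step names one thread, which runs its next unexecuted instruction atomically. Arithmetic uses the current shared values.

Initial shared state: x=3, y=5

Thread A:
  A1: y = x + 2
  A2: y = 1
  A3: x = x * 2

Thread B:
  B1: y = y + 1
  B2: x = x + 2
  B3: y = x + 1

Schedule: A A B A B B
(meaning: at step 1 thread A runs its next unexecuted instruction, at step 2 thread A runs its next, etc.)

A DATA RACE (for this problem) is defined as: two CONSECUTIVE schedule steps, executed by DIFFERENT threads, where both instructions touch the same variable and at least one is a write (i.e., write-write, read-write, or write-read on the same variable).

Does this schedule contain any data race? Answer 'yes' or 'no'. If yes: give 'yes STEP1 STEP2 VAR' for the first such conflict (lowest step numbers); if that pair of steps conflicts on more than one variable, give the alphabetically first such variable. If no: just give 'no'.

Answer: yes 2 3 y

Derivation:
Steps 1,2: same thread (A). No race.
Steps 2,3: A(y = 1) vs B(y = y + 1). RACE on y (W-W).
Steps 3,4: B(r=y,w=y) vs A(r=x,w=x). No conflict.
Steps 4,5: A(x = x * 2) vs B(x = x + 2). RACE on x (W-W).
Steps 5,6: same thread (B). No race.
First conflict at steps 2,3.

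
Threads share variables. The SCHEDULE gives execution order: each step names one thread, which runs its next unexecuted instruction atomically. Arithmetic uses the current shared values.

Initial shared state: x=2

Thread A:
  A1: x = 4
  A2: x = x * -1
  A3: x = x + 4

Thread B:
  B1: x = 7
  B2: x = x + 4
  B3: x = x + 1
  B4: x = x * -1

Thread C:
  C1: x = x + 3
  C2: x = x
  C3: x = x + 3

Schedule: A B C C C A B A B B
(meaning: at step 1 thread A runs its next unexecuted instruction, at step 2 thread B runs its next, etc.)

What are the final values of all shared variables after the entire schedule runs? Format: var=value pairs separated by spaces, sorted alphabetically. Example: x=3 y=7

Answer: x=4

Derivation:
Step 1: thread A executes A1 (x = 4). Shared: x=4. PCs: A@1 B@0 C@0
Step 2: thread B executes B1 (x = 7). Shared: x=7. PCs: A@1 B@1 C@0
Step 3: thread C executes C1 (x = x + 3). Shared: x=10. PCs: A@1 B@1 C@1
Step 4: thread C executes C2 (x = x). Shared: x=10. PCs: A@1 B@1 C@2
Step 5: thread C executes C3 (x = x + 3). Shared: x=13. PCs: A@1 B@1 C@3
Step 6: thread A executes A2 (x = x * -1). Shared: x=-13. PCs: A@2 B@1 C@3
Step 7: thread B executes B2 (x = x + 4). Shared: x=-9. PCs: A@2 B@2 C@3
Step 8: thread A executes A3 (x = x + 4). Shared: x=-5. PCs: A@3 B@2 C@3
Step 9: thread B executes B3 (x = x + 1). Shared: x=-4. PCs: A@3 B@3 C@3
Step 10: thread B executes B4 (x = x * -1). Shared: x=4. PCs: A@3 B@4 C@3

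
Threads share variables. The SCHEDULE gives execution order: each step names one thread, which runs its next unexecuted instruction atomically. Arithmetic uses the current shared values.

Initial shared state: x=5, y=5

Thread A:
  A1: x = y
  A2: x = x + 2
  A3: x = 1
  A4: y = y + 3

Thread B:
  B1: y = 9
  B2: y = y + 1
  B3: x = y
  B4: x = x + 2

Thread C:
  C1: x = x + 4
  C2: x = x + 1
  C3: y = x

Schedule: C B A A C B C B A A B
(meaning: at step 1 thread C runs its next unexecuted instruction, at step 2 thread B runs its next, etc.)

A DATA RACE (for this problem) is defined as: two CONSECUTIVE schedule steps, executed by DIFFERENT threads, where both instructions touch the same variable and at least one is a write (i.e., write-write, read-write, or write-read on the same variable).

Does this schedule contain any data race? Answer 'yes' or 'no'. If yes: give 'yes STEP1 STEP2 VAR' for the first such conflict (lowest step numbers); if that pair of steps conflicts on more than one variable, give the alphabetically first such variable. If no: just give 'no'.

Answer: yes 2 3 y

Derivation:
Steps 1,2: C(r=x,w=x) vs B(r=-,w=y). No conflict.
Steps 2,3: B(y = 9) vs A(x = y). RACE on y (W-R).
Steps 3,4: same thread (A). No race.
Steps 4,5: A(x = x + 2) vs C(x = x + 1). RACE on x (W-W).
Steps 5,6: C(r=x,w=x) vs B(r=y,w=y). No conflict.
Steps 6,7: B(y = y + 1) vs C(y = x). RACE on y (W-W).
Steps 7,8: C(y = x) vs B(x = y). RACE on x (R-W), y (W-R). Multiple vars; alphabetically first is x.
Steps 8,9: B(x = y) vs A(x = 1). RACE on x (W-W).
Steps 9,10: same thread (A). No race.
Steps 10,11: A(r=y,w=y) vs B(r=x,w=x). No conflict.
First conflict at steps 2,3.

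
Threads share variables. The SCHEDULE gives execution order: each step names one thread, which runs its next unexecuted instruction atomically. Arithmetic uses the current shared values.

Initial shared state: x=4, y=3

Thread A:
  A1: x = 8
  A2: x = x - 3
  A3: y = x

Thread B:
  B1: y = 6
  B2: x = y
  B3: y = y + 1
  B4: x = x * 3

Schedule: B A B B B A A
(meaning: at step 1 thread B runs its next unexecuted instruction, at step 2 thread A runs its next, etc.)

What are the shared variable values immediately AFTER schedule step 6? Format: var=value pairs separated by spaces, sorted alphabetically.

Answer: x=15 y=7

Derivation:
Step 1: thread B executes B1 (y = 6). Shared: x=4 y=6. PCs: A@0 B@1
Step 2: thread A executes A1 (x = 8). Shared: x=8 y=6. PCs: A@1 B@1
Step 3: thread B executes B2 (x = y). Shared: x=6 y=6. PCs: A@1 B@2
Step 4: thread B executes B3 (y = y + 1). Shared: x=6 y=7. PCs: A@1 B@3
Step 5: thread B executes B4 (x = x * 3). Shared: x=18 y=7. PCs: A@1 B@4
Step 6: thread A executes A2 (x = x - 3). Shared: x=15 y=7. PCs: A@2 B@4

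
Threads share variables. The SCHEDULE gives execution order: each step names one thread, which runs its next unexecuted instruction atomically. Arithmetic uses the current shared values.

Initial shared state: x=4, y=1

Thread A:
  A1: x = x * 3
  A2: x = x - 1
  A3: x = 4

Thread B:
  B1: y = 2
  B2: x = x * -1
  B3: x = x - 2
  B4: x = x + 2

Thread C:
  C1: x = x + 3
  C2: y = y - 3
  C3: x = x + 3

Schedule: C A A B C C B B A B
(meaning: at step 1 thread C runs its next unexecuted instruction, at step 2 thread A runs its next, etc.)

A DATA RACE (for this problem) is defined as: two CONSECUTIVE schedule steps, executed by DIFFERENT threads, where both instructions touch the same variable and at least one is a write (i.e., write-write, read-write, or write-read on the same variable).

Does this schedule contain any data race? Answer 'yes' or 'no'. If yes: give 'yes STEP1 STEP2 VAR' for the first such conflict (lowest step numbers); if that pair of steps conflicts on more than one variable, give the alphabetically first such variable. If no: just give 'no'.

Answer: yes 1 2 x

Derivation:
Steps 1,2: C(x = x + 3) vs A(x = x * 3). RACE on x (W-W).
Steps 2,3: same thread (A). No race.
Steps 3,4: A(r=x,w=x) vs B(r=-,w=y). No conflict.
Steps 4,5: B(y = 2) vs C(y = y - 3). RACE on y (W-W).
Steps 5,6: same thread (C). No race.
Steps 6,7: C(x = x + 3) vs B(x = x * -1). RACE on x (W-W).
Steps 7,8: same thread (B). No race.
Steps 8,9: B(x = x - 2) vs A(x = 4). RACE on x (W-W).
Steps 9,10: A(x = 4) vs B(x = x + 2). RACE on x (W-W).
First conflict at steps 1,2.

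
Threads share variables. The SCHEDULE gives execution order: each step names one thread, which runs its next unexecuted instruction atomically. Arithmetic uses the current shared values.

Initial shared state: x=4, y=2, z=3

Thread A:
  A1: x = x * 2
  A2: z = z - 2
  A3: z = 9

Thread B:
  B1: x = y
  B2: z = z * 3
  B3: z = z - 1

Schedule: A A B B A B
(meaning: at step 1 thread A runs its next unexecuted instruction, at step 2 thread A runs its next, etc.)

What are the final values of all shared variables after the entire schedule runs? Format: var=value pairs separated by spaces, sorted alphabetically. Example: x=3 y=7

Answer: x=2 y=2 z=8

Derivation:
Step 1: thread A executes A1 (x = x * 2). Shared: x=8 y=2 z=3. PCs: A@1 B@0
Step 2: thread A executes A2 (z = z - 2). Shared: x=8 y=2 z=1. PCs: A@2 B@0
Step 3: thread B executes B1 (x = y). Shared: x=2 y=2 z=1. PCs: A@2 B@1
Step 4: thread B executes B2 (z = z * 3). Shared: x=2 y=2 z=3. PCs: A@2 B@2
Step 5: thread A executes A3 (z = 9). Shared: x=2 y=2 z=9. PCs: A@3 B@2
Step 6: thread B executes B3 (z = z - 1). Shared: x=2 y=2 z=8. PCs: A@3 B@3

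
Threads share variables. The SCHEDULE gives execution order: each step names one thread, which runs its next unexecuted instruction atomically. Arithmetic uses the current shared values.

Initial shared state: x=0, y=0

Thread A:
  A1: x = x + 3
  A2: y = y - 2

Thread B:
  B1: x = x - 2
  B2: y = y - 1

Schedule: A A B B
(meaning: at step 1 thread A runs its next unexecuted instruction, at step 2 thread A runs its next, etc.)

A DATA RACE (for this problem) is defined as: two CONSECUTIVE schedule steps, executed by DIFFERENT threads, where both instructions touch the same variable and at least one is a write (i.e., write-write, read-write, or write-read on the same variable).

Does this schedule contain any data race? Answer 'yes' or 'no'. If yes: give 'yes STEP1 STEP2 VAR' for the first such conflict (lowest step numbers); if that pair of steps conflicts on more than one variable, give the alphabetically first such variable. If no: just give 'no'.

Answer: no

Derivation:
Steps 1,2: same thread (A). No race.
Steps 2,3: A(r=y,w=y) vs B(r=x,w=x). No conflict.
Steps 3,4: same thread (B). No race.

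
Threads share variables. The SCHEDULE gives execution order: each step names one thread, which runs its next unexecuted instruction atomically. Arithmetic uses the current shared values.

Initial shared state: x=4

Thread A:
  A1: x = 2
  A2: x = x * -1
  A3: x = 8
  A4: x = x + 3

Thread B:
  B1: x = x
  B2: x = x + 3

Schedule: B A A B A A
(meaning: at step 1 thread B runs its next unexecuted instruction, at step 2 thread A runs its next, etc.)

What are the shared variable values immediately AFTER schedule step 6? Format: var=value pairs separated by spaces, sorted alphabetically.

Answer: x=11

Derivation:
Step 1: thread B executes B1 (x = x). Shared: x=4. PCs: A@0 B@1
Step 2: thread A executes A1 (x = 2). Shared: x=2. PCs: A@1 B@1
Step 3: thread A executes A2 (x = x * -1). Shared: x=-2. PCs: A@2 B@1
Step 4: thread B executes B2 (x = x + 3). Shared: x=1. PCs: A@2 B@2
Step 5: thread A executes A3 (x = 8). Shared: x=8. PCs: A@3 B@2
Step 6: thread A executes A4 (x = x + 3). Shared: x=11. PCs: A@4 B@2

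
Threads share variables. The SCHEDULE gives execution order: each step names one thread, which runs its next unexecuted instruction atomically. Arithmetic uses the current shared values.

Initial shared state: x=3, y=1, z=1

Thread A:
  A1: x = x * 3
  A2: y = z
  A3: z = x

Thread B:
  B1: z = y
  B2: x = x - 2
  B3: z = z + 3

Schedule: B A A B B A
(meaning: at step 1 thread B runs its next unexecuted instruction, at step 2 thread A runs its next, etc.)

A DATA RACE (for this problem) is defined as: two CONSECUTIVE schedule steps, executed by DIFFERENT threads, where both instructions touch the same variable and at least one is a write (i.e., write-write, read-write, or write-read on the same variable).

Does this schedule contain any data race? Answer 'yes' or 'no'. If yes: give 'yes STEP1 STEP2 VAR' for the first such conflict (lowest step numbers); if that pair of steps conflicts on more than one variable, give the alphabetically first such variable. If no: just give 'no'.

Steps 1,2: B(r=y,w=z) vs A(r=x,w=x). No conflict.
Steps 2,3: same thread (A). No race.
Steps 3,4: A(r=z,w=y) vs B(r=x,w=x). No conflict.
Steps 4,5: same thread (B). No race.
Steps 5,6: B(z = z + 3) vs A(z = x). RACE on z (W-W).
First conflict at steps 5,6.

Answer: yes 5 6 z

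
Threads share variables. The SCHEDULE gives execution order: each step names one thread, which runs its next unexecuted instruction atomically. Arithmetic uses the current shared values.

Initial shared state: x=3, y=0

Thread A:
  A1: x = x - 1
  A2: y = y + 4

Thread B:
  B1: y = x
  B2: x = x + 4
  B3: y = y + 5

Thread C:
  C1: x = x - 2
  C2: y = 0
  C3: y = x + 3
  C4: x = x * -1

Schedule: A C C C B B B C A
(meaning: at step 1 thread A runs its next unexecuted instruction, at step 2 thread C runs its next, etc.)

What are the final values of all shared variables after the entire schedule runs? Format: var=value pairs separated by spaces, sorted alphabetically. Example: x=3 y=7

Answer: x=-4 y=9

Derivation:
Step 1: thread A executes A1 (x = x - 1). Shared: x=2 y=0. PCs: A@1 B@0 C@0
Step 2: thread C executes C1 (x = x - 2). Shared: x=0 y=0. PCs: A@1 B@0 C@1
Step 3: thread C executes C2 (y = 0). Shared: x=0 y=0. PCs: A@1 B@0 C@2
Step 4: thread C executes C3 (y = x + 3). Shared: x=0 y=3. PCs: A@1 B@0 C@3
Step 5: thread B executes B1 (y = x). Shared: x=0 y=0. PCs: A@1 B@1 C@3
Step 6: thread B executes B2 (x = x + 4). Shared: x=4 y=0. PCs: A@1 B@2 C@3
Step 7: thread B executes B3 (y = y + 5). Shared: x=4 y=5. PCs: A@1 B@3 C@3
Step 8: thread C executes C4 (x = x * -1). Shared: x=-4 y=5. PCs: A@1 B@3 C@4
Step 9: thread A executes A2 (y = y + 4). Shared: x=-4 y=9. PCs: A@2 B@3 C@4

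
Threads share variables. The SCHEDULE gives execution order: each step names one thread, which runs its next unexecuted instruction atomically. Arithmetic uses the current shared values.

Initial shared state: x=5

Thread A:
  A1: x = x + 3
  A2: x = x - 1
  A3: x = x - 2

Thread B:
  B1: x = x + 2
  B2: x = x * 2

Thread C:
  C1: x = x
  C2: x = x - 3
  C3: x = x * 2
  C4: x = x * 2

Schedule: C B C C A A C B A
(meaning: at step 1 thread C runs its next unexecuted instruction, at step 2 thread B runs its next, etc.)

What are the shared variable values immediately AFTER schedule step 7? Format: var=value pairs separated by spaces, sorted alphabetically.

Step 1: thread C executes C1 (x = x). Shared: x=5. PCs: A@0 B@0 C@1
Step 2: thread B executes B1 (x = x + 2). Shared: x=7. PCs: A@0 B@1 C@1
Step 3: thread C executes C2 (x = x - 3). Shared: x=4. PCs: A@0 B@1 C@2
Step 4: thread C executes C3 (x = x * 2). Shared: x=8. PCs: A@0 B@1 C@3
Step 5: thread A executes A1 (x = x + 3). Shared: x=11. PCs: A@1 B@1 C@3
Step 6: thread A executes A2 (x = x - 1). Shared: x=10. PCs: A@2 B@1 C@3
Step 7: thread C executes C4 (x = x * 2). Shared: x=20. PCs: A@2 B@1 C@4

Answer: x=20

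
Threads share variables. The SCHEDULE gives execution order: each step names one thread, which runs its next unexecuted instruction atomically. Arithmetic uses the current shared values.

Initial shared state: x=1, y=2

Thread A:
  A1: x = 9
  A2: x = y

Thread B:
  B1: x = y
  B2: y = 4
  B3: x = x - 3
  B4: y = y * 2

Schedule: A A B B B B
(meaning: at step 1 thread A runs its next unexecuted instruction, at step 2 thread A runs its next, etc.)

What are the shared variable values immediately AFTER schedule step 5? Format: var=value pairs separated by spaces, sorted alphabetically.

Answer: x=-1 y=4

Derivation:
Step 1: thread A executes A1 (x = 9). Shared: x=9 y=2. PCs: A@1 B@0
Step 2: thread A executes A2 (x = y). Shared: x=2 y=2. PCs: A@2 B@0
Step 3: thread B executes B1 (x = y). Shared: x=2 y=2. PCs: A@2 B@1
Step 4: thread B executes B2 (y = 4). Shared: x=2 y=4. PCs: A@2 B@2
Step 5: thread B executes B3 (x = x - 3). Shared: x=-1 y=4. PCs: A@2 B@3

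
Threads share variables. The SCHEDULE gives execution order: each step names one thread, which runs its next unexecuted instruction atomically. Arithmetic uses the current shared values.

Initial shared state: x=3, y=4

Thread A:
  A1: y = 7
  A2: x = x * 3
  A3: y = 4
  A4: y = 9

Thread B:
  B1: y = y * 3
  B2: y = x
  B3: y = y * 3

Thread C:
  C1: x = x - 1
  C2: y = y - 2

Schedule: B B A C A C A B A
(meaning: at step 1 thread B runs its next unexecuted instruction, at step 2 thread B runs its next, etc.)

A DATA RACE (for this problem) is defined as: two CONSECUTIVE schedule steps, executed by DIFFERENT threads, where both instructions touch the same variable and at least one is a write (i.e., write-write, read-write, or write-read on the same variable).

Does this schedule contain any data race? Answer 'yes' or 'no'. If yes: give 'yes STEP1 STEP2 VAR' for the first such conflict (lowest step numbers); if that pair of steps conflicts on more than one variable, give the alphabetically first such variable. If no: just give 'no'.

Answer: yes 2 3 y

Derivation:
Steps 1,2: same thread (B). No race.
Steps 2,3: B(y = x) vs A(y = 7). RACE on y (W-W).
Steps 3,4: A(r=-,w=y) vs C(r=x,w=x). No conflict.
Steps 4,5: C(x = x - 1) vs A(x = x * 3). RACE on x (W-W).
Steps 5,6: A(r=x,w=x) vs C(r=y,w=y). No conflict.
Steps 6,7: C(y = y - 2) vs A(y = 4). RACE on y (W-W).
Steps 7,8: A(y = 4) vs B(y = y * 3). RACE on y (W-W).
Steps 8,9: B(y = y * 3) vs A(y = 9). RACE on y (W-W).
First conflict at steps 2,3.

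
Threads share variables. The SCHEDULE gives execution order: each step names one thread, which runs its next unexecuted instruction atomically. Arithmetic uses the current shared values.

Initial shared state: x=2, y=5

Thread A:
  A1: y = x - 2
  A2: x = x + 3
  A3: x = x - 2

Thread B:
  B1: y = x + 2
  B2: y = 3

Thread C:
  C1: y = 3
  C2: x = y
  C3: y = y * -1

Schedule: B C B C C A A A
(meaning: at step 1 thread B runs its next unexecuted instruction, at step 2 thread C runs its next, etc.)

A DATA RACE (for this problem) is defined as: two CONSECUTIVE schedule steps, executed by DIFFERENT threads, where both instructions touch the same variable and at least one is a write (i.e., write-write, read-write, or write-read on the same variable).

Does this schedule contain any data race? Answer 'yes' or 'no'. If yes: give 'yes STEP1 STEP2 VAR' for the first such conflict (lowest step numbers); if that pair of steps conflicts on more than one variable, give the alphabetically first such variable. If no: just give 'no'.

Answer: yes 1 2 y

Derivation:
Steps 1,2: B(y = x + 2) vs C(y = 3). RACE on y (W-W).
Steps 2,3: C(y = 3) vs B(y = 3). RACE on y (W-W).
Steps 3,4: B(y = 3) vs C(x = y). RACE on y (W-R).
Steps 4,5: same thread (C). No race.
Steps 5,6: C(y = y * -1) vs A(y = x - 2). RACE on y (W-W).
Steps 6,7: same thread (A). No race.
Steps 7,8: same thread (A). No race.
First conflict at steps 1,2.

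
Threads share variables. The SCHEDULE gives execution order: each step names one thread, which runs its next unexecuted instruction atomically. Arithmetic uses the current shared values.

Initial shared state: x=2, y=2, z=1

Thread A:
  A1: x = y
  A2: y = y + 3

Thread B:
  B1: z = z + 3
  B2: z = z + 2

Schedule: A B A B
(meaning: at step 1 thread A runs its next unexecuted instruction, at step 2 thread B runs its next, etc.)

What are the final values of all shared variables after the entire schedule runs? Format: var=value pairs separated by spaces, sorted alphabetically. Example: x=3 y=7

Step 1: thread A executes A1 (x = y). Shared: x=2 y=2 z=1. PCs: A@1 B@0
Step 2: thread B executes B1 (z = z + 3). Shared: x=2 y=2 z=4. PCs: A@1 B@1
Step 3: thread A executes A2 (y = y + 3). Shared: x=2 y=5 z=4. PCs: A@2 B@1
Step 4: thread B executes B2 (z = z + 2). Shared: x=2 y=5 z=6. PCs: A@2 B@2

Answer: x=2 y=5 z=6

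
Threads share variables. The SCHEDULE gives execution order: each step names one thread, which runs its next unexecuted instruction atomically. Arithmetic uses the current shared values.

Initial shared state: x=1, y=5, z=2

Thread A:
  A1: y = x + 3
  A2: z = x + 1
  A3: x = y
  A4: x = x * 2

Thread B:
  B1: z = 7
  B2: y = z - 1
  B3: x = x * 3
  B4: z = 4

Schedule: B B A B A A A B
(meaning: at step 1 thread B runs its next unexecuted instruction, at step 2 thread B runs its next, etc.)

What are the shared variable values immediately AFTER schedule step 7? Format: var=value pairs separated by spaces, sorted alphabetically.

Answer: x=8 y=4 z=4

Derivation:
Step 1: thread B executes B1 (z = 7). Shared: x=1 y=5 z=7. PCs: A@0 B@1
Step 2: thread B executes B2 (y = z - 1). Shared: x=1 y=6 z=7. PCs: A@0 B@2
Step 3: thread A executes A1 (y = x + 3). Shared: x=1 y=4 z=7. PCs: A@1 B@2
Step 4: thread B executes B3 (x = x * 3). Shared: x=3 y=4 z=7. PCs: A@1 B@3
Step 5: thread A executes A2 (z = x + 1). Shared: x=3 y=4 z=4. PCs: A@2 B@3
Step 6: thread A executes A3 (x = y). Shared: x=4 y=4 z=4. PCs: A@3 B@3
Step 7: thread A executes A4 (x = x * 2). Shared: x=8 y=4 z=4. PCs: A@4 B@3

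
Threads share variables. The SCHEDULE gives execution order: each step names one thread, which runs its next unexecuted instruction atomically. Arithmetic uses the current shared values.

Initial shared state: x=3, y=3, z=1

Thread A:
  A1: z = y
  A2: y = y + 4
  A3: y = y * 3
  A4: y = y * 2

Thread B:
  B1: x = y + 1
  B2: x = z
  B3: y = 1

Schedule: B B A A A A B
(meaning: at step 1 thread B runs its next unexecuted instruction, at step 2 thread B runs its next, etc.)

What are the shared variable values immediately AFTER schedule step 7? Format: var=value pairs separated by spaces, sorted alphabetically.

Answer: x=1 y=1 z=3

Derivation:
Step 1: thread B executes B1 (x = y + 1). Shared: x=4 y=3 z=1. PCs: A@0 B@1
Step 2: thread B executes B2 (x = z). Shared: x=1 y=3 z=1. PCs: A@0 B@2
Step 3: thread A executes A1 (z = y). Shared: x=1 y=3 z=3. PCs: A@1 B@2
Step 4: thread A executes A2 (y = y + 4). Shared: x=1 y=7 z=3. PCs: A@2 B@2
Step 5: thread A executes A3 (y = y * 3). Shared: x=1 y=21 z=3. PCs: A@3 B@2
Step 6: thread A executes A4 (y = y * 2). Shared: x=1 y=42 z=3. PCs: A@4 B@2
Step 7: thread B executes B3 (y = 1). Shared: x=1 y=1 z=3. PCs: A@4 B@3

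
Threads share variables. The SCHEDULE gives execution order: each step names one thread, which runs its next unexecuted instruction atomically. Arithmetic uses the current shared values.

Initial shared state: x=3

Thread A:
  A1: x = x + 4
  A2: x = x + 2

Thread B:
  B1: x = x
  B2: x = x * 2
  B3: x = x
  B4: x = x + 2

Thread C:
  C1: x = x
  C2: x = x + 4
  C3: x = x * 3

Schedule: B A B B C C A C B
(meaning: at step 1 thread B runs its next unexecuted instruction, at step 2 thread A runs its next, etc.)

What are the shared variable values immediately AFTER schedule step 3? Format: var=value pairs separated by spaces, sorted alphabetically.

Step 1: thread B executes B1 (x = x). Shared: x=3. PCs: A@0 B@1 C@0
Step 2: thread A executes A1 (x = x + 4). Shared: x=7. PCs: A@1 B@1 C@0
Step 3: thread B executes B2 (x = x * 2). Shared: x=14. PCs: A@1 B@2 C@0

Answer: x=14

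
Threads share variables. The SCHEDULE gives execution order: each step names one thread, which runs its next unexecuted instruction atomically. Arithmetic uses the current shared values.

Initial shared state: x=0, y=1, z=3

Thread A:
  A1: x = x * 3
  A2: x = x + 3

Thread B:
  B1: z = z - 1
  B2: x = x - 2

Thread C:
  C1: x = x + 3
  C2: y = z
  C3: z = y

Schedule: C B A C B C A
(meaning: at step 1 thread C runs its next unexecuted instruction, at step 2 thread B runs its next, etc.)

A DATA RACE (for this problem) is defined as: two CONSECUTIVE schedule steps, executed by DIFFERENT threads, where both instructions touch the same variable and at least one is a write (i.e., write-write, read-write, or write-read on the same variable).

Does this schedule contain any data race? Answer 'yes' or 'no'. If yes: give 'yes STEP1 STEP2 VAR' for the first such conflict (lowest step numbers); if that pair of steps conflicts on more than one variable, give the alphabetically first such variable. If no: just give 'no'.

Steps 1,2: C(r=x,w=x) vs B(r=z,w=z). No conflict.
Steps 2,3: B(r=z,w=z) vs A(r=x,w=x). No conflict.
Steps 3,4: A(r=x,w=x) vs C(r=z,w=y). No conflict.
Steps 4,5: C(r=z,w=y) vs B(r=x,w=x). No conflict.
Steps 5,6: B(r=x,w=x) vs C(r=y,w=z). No conflict.
Steps 6,7: C(r=y,w=z) vs A(r=x,w=x). No conflict.

Answer: no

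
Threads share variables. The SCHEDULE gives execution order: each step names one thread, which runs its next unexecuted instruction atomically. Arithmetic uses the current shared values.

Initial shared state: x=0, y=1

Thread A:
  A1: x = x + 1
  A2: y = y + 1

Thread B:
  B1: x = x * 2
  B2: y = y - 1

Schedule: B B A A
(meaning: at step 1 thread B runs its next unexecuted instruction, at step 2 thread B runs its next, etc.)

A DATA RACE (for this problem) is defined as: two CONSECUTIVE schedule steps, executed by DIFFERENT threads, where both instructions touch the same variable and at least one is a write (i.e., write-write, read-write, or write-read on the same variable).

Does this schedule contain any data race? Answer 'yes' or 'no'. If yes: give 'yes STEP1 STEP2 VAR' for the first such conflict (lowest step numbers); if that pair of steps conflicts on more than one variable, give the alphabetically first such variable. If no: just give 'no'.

Steps 1,2: same thread (B). No race.
Steps 2,3: B(r=y,w=y) vs A(r=x,w=x). No conflict.
Steps 3,4: same thread (A). No race.

Answer: no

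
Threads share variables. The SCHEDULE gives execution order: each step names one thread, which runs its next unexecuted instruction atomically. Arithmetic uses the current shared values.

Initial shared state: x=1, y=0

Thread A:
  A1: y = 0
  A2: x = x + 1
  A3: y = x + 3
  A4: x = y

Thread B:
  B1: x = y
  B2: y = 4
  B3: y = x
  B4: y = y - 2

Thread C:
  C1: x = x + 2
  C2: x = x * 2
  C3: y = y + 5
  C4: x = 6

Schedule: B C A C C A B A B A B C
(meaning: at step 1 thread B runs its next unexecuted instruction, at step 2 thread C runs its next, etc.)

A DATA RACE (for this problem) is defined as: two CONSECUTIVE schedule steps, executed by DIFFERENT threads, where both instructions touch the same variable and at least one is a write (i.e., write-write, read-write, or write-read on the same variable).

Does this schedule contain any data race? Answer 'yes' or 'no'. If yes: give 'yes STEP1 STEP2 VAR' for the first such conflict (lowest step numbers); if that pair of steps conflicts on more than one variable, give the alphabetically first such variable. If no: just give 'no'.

Steps 1,2: B(x = y) vs C(x = x + 2). RACE on x (W-W).
Steps 2,3: C(r=x,w=x) vs A(r=-,w=y). No conflict.
Steps 3,4: A(r=-,w=y) vs C(r=x,w=x). No conflict.
Steps 4,5: same thread (C). No race.
Steps 5,6: C(r=y,w=y) vs A(r=x,w=x). No conflict.
Steps 6,7: A(r=x,w=x) vs B(r=-,w=y). No conflict.
Steps 7,8: B(y = 4) vs A(y = x + 3). RACE on y (W-W).
Steps 8,9: A(y = x + 3) vs B(y = x). RACE on y (W-W).
Steps 9,10: B(y = x) vs A(x = y). RACE on x (R-W), y (W-R). Multiple vars; alphabetically first is x.
Steps 10,11: A(x = y) vs B(y = y - 2). RACE on y (R-W).
Steps 11,12: B(r=y,w=y) vs C(r=-,w=x). No conflict.
First conflict at steps 1,2.

Answer: yes 1 2 x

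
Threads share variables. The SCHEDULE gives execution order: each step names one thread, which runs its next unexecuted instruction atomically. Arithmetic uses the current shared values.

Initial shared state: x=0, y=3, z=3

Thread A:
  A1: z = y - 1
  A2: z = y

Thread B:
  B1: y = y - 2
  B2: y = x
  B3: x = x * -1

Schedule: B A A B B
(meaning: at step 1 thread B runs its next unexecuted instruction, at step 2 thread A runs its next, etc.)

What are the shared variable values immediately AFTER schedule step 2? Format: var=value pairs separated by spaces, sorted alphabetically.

Answer: x=0 y=1 z=0

Derivation:
Step 1: thread B executes B1 (y = y - 2). Shared: x=0 y=1 z=3. PCs: A@0 B@1
Step 2: thread A executes A1 (z = y - 1). Shared: x=0 y=1 z=0. PCs: A@1 B@1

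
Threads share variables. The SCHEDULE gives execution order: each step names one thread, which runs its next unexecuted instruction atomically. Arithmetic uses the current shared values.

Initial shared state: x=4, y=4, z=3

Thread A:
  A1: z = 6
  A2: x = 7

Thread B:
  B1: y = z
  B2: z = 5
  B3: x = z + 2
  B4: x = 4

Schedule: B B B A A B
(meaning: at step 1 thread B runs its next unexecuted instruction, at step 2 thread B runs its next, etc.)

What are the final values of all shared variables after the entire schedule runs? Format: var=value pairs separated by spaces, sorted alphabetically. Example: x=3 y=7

Answer: x=4 y=3 z=6

Derivation:
Step 1: thread B executes B1 (y = z). Shared: x=4 y=3 z=3. PCs: A@0 B@1
Step 2: thread B executes B2 (z = 5). Shared: x=4 y=3 z=5. PCs: A@0 B@2
Step 3: thread B executes B3 (x = z + 2). Shared: x=7 y=3 z=5. PCs: A@0 B@3
Step 4: thread A executes A1 (z = 6). Shared: x=7 y=3 z=6. PCs: A@1 B@3
Step 5: thread A executes A2 (x = 7). Shared: x=7 y=3 z=6. PCs: A@2 B@3
Step 6: thread B executes B4 (x = 4). Shared: x=4 y=3 z=6. PCs: A@2 B@4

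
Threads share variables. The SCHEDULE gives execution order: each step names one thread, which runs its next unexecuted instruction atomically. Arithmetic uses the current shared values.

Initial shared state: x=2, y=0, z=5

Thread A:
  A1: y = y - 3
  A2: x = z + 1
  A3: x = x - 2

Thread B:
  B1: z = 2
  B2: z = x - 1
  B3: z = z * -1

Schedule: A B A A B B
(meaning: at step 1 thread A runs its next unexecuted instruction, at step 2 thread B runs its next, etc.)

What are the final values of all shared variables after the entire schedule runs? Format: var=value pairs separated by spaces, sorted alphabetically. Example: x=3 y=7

Answer: x=1 y=-3 z=0

Derivation:
Step 1: thread A executes A1 (y = y - 3). Shared: x=2 y=-3 z=5. PCs: A@1 B@0
Step 2: thread B executes B1 (z = 2). Shared: x=2 y=-3 z=2. PCs: A@1 B@1
Step 3: thread A executes A2 (x = z + 1). Shared: x=3 y=-3 z=2. PCs: A@2 B@1
Step 4: thread A executes A3 (x = x - 2). Shared: x=1 y=-3 z=2. PCs: A@3 B@1
Step 5: thread B executes B2 (z = x - 1). Shared: x=1 y=-3 z=0. PCs: A@3 B@2
Step 6: thread B executes B3 (z = z * -1). Shared: x=1 y=-3 z=0. PCs: A@3 B@3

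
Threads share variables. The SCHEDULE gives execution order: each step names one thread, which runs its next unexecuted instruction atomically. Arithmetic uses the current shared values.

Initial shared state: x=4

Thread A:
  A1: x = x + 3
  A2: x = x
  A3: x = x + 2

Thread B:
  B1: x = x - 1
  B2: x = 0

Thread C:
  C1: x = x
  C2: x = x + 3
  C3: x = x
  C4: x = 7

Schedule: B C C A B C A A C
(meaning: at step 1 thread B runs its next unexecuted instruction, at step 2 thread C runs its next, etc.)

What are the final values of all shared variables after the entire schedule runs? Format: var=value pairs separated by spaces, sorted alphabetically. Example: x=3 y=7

Answer: x=7

Derivation:
Step 1: thread B executes B1 (x = x - 1). Shared: x=3. PCs: A@0 B@1 C@0
Step 2: thread C executes C1 (x = x). Shared: x=3. PCs: A@0 B@1 C@1
Step 3: thread C executes C2 (x = x + 3). Shared: x=6. PCs: A@0 B@1 C@2
Step 4: thread A executes A1 (x = x + 3). Shared: x=9. PCs: A@1 B@1 C@2
Step 5: thread B executes B2 (x = 0). Shared: x=0. PCs: A@1 B@2 C@2
Step 6: thread C executes C3 (x = x). Shared: x=0. PCs: A@1 B@2 C@3
Step 7: thread A executes A2 (x = x). Shared: x=0. PCs: A@2 B@2 C@3
Step 8: thread A executes A3 (x = x + 2). Shared: x=2. PCs: A@3 B@2 C@3
Step 9: thread C executes C4 (x = 7). Shared: x=7. PCs: A@3 B@2 C@4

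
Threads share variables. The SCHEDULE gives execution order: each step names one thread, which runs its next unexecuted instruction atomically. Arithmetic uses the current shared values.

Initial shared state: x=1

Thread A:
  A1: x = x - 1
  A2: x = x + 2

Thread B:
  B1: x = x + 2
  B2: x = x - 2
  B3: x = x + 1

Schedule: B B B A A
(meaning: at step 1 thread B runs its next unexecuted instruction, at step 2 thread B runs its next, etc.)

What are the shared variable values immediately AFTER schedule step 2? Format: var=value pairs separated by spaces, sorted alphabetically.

Step 1: thread B executes B1 (x = x + 2). Shared: x=3. PCs: A@0 B@1
Step 2: thread B executes B2 (x = x - 2). Shared: x=1. PCs: A@0 B@2

Answer: x=1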